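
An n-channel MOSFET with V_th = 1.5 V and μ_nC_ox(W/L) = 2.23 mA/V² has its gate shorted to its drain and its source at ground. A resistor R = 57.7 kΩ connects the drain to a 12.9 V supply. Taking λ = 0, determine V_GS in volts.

With gate tied to drain, V_GS = V_DS ≥ V_GS − V_th, so the device is in saturation.
KCL at the drain: ½ k_n (V_GS − V_th)² = (V_DD − V_GS)/R.
Let x = V_GS − 1.5. Then 64.3 x² + x − 11.4 = 0, giving x = 0.413 V (positive root), so V_GS = 1.91 V.
I_D = (V_DD − V_GS)/R = (12.9 − 1.91) / 57.7 = 0.19 mA.

V_GS = 1.91 V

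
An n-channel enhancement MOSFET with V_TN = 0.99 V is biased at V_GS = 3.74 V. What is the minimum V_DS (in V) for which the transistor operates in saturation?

The boundary between triode and saturation is V_DS = V_GS − V_TN = V_ov.
V_ov = 3.74 − 0.99 = 2.75 V.

V_DS,sat = 2.75 V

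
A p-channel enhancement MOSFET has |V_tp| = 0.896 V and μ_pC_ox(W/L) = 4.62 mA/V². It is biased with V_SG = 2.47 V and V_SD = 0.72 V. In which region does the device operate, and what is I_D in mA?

Triode; I_D = 4.04 mA

V_ov = V_SG − |V_tp| = 2.47 − 0.896 = 1.57 V.
Since V_SD = 0.72 V < V_ov = 1.57 V, the device is in the triode region.
I_D = k_p [V_ov · V_SD − ½ V_SD²] = 4.62 × [1.57 × 0.72 − 0.5 × 0.72²] = 4.04 mA.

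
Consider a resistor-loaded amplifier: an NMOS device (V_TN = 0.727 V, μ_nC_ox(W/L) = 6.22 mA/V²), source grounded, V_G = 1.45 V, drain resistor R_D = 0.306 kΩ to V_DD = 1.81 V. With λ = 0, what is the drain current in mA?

V_GS = V_G = 1.45 V, so V_ov = 1.45 − 0.727 = 0.723 V.
Assume saturation: I_D = ½ k_n V_ov² = 0.5 × 6.22 × 0.723² = 1.63 mA, giving V_DS = V_DD − I_D R_D = 1.81 − 1.63 × 0.306 = 1.31 V.
V_DS = 1.31 V ≥ V_ov = 0.723 V, confirming saturation.

I_D = 1.63 mA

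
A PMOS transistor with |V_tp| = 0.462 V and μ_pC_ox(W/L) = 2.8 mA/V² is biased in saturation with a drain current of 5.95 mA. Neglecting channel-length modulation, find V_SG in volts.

In saturation I_D = ½ k_p (V_SG − |V_tp|)², so V_SG − |V_tp| = √(2 I_D / k_p) = √(2 × 5.95 / 2.8) = 2.06 V.
V_SG = 0.462 + 2.06 = 2.52 V.

V_SG = 2.52 V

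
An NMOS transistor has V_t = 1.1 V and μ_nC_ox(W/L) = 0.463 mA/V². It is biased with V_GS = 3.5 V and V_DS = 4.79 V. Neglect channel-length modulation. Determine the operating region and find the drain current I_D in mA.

V_ov = V_GS − V_t = 3.5 − 1.1 = 2.4 V.
Since V_DS = 4.79 V ≥ V_ov = 2.4 V, the device is in saturation.
I_D = ½ k_n V_ov² = 0.5 × 0.463 × 2.4² = 1.33 mA.

Saturation; I_D = 1.33 mA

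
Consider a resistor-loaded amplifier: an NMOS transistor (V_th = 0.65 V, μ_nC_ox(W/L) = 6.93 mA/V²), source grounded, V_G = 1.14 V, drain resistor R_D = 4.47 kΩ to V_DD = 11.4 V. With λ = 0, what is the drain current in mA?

I_D = 0.832 mA

V_GS = V_G = 1.14 V, so V_ov = 1.14 − 0.65 = 0.49 V.
Assume saturation: I_D = ½ k_n V_ov² = 0.5 × 6.93 × 0.49² = 0.832 mA, giving V_DS = V_DD − I_D R_D = 11.4 − 0.832 × 4.47 = 7.68 V.
V_DS = 7.68 V ≥ V_ov = 0.49 V, confirming saturation.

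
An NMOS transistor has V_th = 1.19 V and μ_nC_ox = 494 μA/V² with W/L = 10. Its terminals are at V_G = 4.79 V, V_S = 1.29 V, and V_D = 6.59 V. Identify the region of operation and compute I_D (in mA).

Saturation; I_D = 13.2 mA

V_GS = V_G − V_S = 4.79 − 1.29 = 3.5 V; V_DS = V_D − V_S = 6.59 − 1.29 = 5.3 V.
k_n = μ_nC_ox · (W/L) = 4.94 mA/V².
V_ov = V_GS − V_th = 3.5 − 1.19 = 2.31 V.
Since V_DS = 5.3 V ≥ V_ov = 2.31 V, the device is in saturation.
I_D = ½ k_n V_ov² = 0.5 × 4.94 × 2.31² = 13.2 mA.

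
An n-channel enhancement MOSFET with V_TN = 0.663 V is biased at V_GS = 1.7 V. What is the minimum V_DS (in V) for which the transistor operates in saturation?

V_DS,sat = 1.04 V

The boundary between triode and saturation is V_DS = V_GS − V_TN = V_ov.
V_ov = 1.7 − 0.663 = 1.04 V.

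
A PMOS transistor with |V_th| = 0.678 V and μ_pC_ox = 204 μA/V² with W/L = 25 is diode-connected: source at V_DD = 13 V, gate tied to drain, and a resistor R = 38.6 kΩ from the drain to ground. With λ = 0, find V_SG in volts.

With gate tied to drain, V_SG = V_SD ≥ V_SG − |V_th|, so the device is in saturation.
k_p = μ_pC_ox · (W/L) = 5.1 mA/V².
KCL at the drain: ½ k_p (V_SG − |V_th|)² = (V_DD − V_SG)/R.
Let x = V_SG − 0.678. Then 98.4 x² + x − 12.32 = 0, giving x = 0.349 V (positive root), so V_SG = 1.03 V.
I_D = (V_DD − V_SG)/R = (13 − 1.03) / 38.6 = 0.31 mA.

V_SG = 1.03 V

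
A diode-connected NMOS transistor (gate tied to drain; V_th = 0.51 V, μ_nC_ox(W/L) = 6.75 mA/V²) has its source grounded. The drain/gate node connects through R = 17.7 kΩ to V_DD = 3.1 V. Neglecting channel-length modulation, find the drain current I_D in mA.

With gate tied to drain, V_GS = V_DS ≥ V_GS − V_th, so the device is in saturation.
KCL at the drain: ½ k_n (V_GS − V_th)² = (V_DD − V_GS)/R.
Let x = V_GS − 0.51. Then 59.7 x² + x − 2.59 = 0, giving x = 0.2 V (positive root), so V_GS = 0.71 V.
I_D = (V_DD − V_GS)/R = (3.1 − 0.71) / 17.7 = 0.135 mA.

I_D = 0.135 mA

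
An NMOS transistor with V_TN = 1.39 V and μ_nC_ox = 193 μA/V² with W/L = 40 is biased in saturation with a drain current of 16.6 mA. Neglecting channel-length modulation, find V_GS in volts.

V_GS = 3.46 V

k_n = μ_nC_ox · (W/L) = 7.72 mA/V².
In saturation I_D = ½ k_n (V_GS − V_TN)², so V_GS − V_TN = √(2 I_D / k_n) = √(2 × 16.6 / 7.72) = 2.07 V.
V_GS = 1.39 + 2.07 = 3.46 V.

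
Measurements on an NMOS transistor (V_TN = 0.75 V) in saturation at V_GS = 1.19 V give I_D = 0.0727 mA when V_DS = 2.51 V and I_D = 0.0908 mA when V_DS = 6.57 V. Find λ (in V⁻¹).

With V_GS fixed, I_D ∝ (1 + λ V_DS) in saturation, so I_D2/I_D1 = (1 + λ V_DS2)/(1 + λ V_DS1).
0.0908/0.0727 = 1.249 = (1 + 6.57 λ)/(1 + 2.51 λ).
Solving: λ (I_D1 V_DS2 − I_D2 V_DS1) = I_D2 − I_D1, so λ = (0.0908 − 0.0727) / (0.0727 × 6.57 − 0.0908 × 2.51) = 0.0181 / 0.25 = 0.0725 V⁻¹.

λ = 0.0725 V⁻¹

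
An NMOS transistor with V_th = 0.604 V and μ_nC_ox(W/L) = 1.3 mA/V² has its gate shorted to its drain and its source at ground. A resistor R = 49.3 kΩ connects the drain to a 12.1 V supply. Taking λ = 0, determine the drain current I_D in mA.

I_D = 0.221 mA

With gate tied to drain, V_GS = V_DS ≥ V_GS − V_th, so the device is in saturation.
KCL at the drain: ½ k_n (V_GS − V_th)² = (V_DD − V_GS)/R.
Let x = V_GS − 0.604. Then 32 x² + x − 11.5 = 0, giving x = 0.584 V (positive root), so V_GS = 1.19 V.
I_D = (V_DD − V_GS)/R = (12.1 − 1.19) / 49.3 = 0.221 mA.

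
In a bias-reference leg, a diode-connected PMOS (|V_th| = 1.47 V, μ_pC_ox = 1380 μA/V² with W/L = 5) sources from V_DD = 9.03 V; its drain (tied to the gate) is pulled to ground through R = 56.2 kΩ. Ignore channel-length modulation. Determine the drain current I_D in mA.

I_D = 0.131 mA

With gate tied to drain, V_SG = V_SD ≥ V_SG − |V_th|, so the device is in saturation.
k_p = μ_pC_ox · (W/L) = 6.9 mA/V².
KCL at the drain: ½ k_p (V_SG − |V_th|)² = (V_DD − V_SG)/R.
Let x = V_SG − 1.47. Then 194 x² + x − 7.56 = 0, giving x = 0.195 V (positive root), so V_SG = 1.66 V.
I_D = (V_DD − V_SG)/R = (9.03 − 1.66) / 56.2 = 0.131 mA.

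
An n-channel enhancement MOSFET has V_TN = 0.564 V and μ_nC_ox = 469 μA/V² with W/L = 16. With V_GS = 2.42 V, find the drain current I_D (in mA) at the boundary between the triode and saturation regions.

I_D = 12.9 mA

At the boundary V_DS = V_ov = V_GS − V_TN = 2.42 − 0.564 = 1.86 V.
k_n = μ_nC_ox · (W/L) = 7.504 mA/V².
I_D = ½ k_n V_ov² = 0.5 × 7.504 × 1.86² = 12.9 mA.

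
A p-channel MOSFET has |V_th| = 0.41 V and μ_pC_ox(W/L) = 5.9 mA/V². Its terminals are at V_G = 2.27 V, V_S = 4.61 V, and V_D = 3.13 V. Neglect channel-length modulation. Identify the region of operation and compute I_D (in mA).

V_SG = V_S − V_G = 4.61 − 2.27 = 2.34 V; V_SD = V_S − V_D = 4.61 − 3.13 = 1.48 V.
V_ov = V_SG − |V_th| = 2.34 − 0.41 = 1.93 V.
Since V_SD = 1.48 V < V_ov = 1.93 V, the device is in the triode region.
I_D = k_p [V_ov · V_SD − ½ V_SD²] = 5.9 × [1.93 × 1.48 − 0.5 × 1.48²] = 10.4 mA.

Triode; I_D = 10.4 mA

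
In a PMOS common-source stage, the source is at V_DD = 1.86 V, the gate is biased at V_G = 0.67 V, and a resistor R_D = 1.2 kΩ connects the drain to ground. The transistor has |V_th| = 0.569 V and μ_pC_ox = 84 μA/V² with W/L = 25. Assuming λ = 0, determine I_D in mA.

V_SG = V_DD − V_G = 1.86 − 0.67 = 1.19 V, so V_ov = 1.19 − 0.569 = 0.621 V.
k_p = μ_pC_ox · (W/L) = 2.1 mA/V².
Assume saturation: I_D = ½ k_p V_ov² = 0.5 × 2.1 × 0.621² = 0.405 mA, giving V_SD = V_DD − I_D R_D = 1.86 − 0.405 × 1.2 = 1.37 V.
V_SD = 1.37 V ≥ V_ov = 0.621 V, confirming saturation.

I_D = 0.405 mA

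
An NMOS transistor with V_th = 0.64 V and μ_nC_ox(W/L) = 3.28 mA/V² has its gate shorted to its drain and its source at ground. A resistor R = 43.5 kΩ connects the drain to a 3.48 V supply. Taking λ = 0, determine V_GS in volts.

With gate tied to drain, V_GS = V_DS ≥ V_GS − V_th, so the device is in saturation.
KCL at the drain: ½ k_n (V_GS − V_th)² = (V_DD − V_GS)/R.
Let x = V_GS − 0.64. Then 71.3 x² + x − 2.84 = 0, giving x = 0.193 V (positive root), so V_GS = 0.833 V.
I_D = (V_DD − V_GS)/R = (3.48 − 0.833) / 43.5 = 0.0609 mA.

V_GS = 0.833 V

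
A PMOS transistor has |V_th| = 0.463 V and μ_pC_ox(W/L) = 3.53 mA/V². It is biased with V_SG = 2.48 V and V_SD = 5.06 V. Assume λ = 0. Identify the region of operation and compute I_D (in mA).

Saturation; I_D = 7.18 mA

V_ov = V_SG − |V_th| = 2.48 − 0.463 = 2.02 V.
Since V_SD = 5.06 V ≥ V_ov = 2.02 V, the device is in saturation.
I_D = ½ k_p V_ov² = 0.5 × 3.53 × 2.02² = 7.18 mA.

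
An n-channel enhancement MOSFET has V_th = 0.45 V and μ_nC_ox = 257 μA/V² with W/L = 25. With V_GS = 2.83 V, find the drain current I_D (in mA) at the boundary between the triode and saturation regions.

At the boundary V_DS = V_ov = V_GS − V_th = 2.83 − 0.45 = 2.38 V.
k_n = μ_nC_ox · (W/L) = 6.425 mA/V².
I_D = ½ k_n V_ov² = 0.5 × 6.425 × 2.38² = 18.2 mA.

I_D = 18.2 mA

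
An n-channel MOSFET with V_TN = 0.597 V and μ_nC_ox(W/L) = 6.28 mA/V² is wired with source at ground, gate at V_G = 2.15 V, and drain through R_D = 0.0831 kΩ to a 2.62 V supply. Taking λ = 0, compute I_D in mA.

I_D = 7.57 mA

V_GS = V_G = 2.15 V, so V_ov = 2.15 − 0.597 = 1.55 V.
Assume saturation: I_D = ½ k_n V_ov² = 0.5 × 6.28 × 1.55² = 7.57 mA, giving V_DS = V_DD − I_D R_D = 2.62 − 7.57 × 0.0831 = 1.99 V.
V_DS = 1.99 V ≥ V_ov = 1.55 V, confirming saturation.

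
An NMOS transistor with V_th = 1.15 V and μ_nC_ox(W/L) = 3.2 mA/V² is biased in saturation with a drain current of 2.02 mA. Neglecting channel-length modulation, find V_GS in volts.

V_GS = 2.27 V

In saturation I_D = ½ k_n (V_GS − V_th)², so V_GS − V_th = √(2 I_D / k_n) = √(2 × 2.02 / 3.2) = 1.12 V.
V_GS = 1.15 + 1.12 = 2.27 V.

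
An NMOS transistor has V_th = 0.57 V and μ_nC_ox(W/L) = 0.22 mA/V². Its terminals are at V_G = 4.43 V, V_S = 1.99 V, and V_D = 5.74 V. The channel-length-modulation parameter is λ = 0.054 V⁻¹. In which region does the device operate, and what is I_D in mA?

Saturation; I_D = 0.463 mA

V_GS = V_G − V_S = 4.43 − 1.99 = 2.44 V; V_DS = V_D − V_S = 5.74 − 1.99 = 3.75 V.
V_ov = V_GS − V_th = 2.44 − 0.57 = 1.87 V.
Since V_DS = 3.75 V ≥ V_ov = 1.87 V, the device is in saturation.
I_D = ½ k_n V_ov² (1 + λ V_DS) = 0.5 × 0.22 × 1.87² × (1 + 0.054 × 3.75) = 0.463 mA.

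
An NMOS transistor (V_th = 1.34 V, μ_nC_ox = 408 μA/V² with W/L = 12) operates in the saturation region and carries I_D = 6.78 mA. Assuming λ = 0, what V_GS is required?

V_GS = 3.00 V

k_n = μ_nC_ox · (W/L) = 4.896 mA/V².
In saturation I_D = ½ k_n (V_GS − V_th)², so V_GS − V_th = √(2 I_D / k_n) = √(2 × 6.78 / 4.896) = 1.66 V.
V_GS = 1.34 + 1.66 = 3 V.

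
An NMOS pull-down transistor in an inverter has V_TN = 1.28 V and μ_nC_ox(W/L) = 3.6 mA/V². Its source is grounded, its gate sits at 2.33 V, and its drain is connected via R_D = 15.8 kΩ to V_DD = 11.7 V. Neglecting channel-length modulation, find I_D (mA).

I_D = 0.727 mA

V_GS = V_G = 2.33 V, so V_ov = 2.33 − 1.28 = 1.05 V.
Assume saturation: I_D = ½ k_n V_ov² = 0.5 × 3.6 × 1.05² = 1.98 mA, giving V_DS = V_DD − I_D R_D = 11.7 − 1.98 × 15.8 = -19.7 V.
But -19.7 V < V_ov = 1.05 V, so the device is actually in triode.
In triode I_D = k_n[V_ov V_DS − ½ V_DS²] and I_D = (V_DD − V_DS)/R_D. Equating: 28.4 V_DS² − 60.72 V_DS + 11.7 = 0, giving V_DS = 0.214 V (the root below V_ov).
I_D = (11.7 − 0.214) / 15.8 = 0.727 mA.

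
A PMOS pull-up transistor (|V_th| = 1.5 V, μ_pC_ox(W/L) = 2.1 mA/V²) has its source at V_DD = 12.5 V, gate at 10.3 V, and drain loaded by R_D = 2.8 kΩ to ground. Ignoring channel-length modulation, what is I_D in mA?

I_D = 0.514 mA

V_SG = V_DD − V_G = 12.5 − 10.3 = 2.2 V, so V_ov = 2.2 − 1.5 = 0.7 V.
Assume saturation: I_D = ½ k_p V_ov² = 0.5 × 2.1 × 0.7² = 0.514 mA, giving V_SD = V_DD − I_D R_D = 12.5 − 0.514 × 2.8 = 11.1 V.
V_SD = 11.1 V ≥ V_ov = 0.7 V, confirming saturation.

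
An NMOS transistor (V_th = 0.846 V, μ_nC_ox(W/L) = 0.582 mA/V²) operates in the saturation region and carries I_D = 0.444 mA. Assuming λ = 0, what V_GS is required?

V_GS = 2.08 V

In saturation I_D = ½ k_n (V_GS − V_th)², so V_GS − V_th = √(2 I_D / k_n) = √(2 × 0.444 / 0.582) = 1.24 V.
V_GS = 0.846 + 1.24 = 2.08 V.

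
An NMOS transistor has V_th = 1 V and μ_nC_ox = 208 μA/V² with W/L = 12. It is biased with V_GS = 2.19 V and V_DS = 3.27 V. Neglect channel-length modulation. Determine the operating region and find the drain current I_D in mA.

k_n = μ_nC_ox · (W/L) = 2.496 mA/V².
V_ov = V_GS − V_th = 2.19 − 1 = 1.19 V.
Since V_DS = 3.27 V ≥ V_ov = 1.19 V, the device is in saturation.
I_D = ½ k_n V_ov² = 0.5 × 2.496 × 1.19² = 1.77 mA.

Saturation; I_D = 1.77 mA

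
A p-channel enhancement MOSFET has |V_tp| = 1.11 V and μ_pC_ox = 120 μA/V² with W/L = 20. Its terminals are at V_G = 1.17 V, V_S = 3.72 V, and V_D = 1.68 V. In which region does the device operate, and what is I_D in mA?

Saturation; I_D = 2.49 mA

V_SG = V_S − V_G = 3.72 − 1.17 = 2.55 V; V_SD = V_S − V_D = 3.72 − 1.68 = 2.04 V.
k_p = μ_pC_ox · (W/L) = 2.4 mA/V².
V_ov = V_SG − |V_tp| = 2.55 − 1.11 = 1.44 V.
Since V_SD = 2.04 V ≥ V_ov = 1.44 V, the device is in saturation.
I_D = ½ k_p V_ov² = 0.5 × 2.4 × 1.44² = 2.49 mA.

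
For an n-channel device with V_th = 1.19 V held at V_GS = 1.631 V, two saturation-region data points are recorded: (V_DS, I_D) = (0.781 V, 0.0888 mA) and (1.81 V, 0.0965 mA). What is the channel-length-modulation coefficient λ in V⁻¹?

With V_GS fixed, I_D ∝ (1 + λ V_DS) in saturation, so I_D2/I_D1 = (1 + λ V_DS2)/(1 + λ V_DS1).
0.0965/0.0888 = 1.087 = (1 + 1.81 λ)/(1 + 0.781 λ).
Solving: λ (I_D1 V_DS2 − I_D2 V_DS1) = I_D2 − I_D1, so λ = (0.0965 − 0.0888) / (0.0888 × 1.81 − 0.0965 × 0.781) = 0.0077 / 0.0854 = 0.0902 V⁻¹.

λ = 0.0902 V⁻¹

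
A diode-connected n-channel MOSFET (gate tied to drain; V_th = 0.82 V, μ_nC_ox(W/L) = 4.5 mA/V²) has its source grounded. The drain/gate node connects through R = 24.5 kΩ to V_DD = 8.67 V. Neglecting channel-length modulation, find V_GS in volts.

With gate tied to drain, V_GS = V_DS ≥ V_GS − V_th, so the device is in saturation.
KCL at the drain: ½ k_n (V_GS − V_th)² = (V_DD − V_GS)/R.
Let x = V_GS − 0.82. Then 55.1 x² + x − 7.85 = 0, giving x = 0.368 V (positive root), so V_GS = 1.19 V.
I_D = (V_DD − V_GS)/R = (8.67 − 1.19) / 24.5 = 0.305 mA.

V_GS = 1.19 V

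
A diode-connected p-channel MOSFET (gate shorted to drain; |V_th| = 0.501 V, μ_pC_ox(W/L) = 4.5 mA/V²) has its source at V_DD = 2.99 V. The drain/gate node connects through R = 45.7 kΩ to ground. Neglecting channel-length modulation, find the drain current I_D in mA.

With gate tied to drain, V_SG = V_SD ≥ V_SG − |V_th|, so the device is in saturation.
KCL at the drain: ½ k_p (V_SG − |V_th|)² = (V_DD − V_SG)/R.
Let x = V_SG − 0.501. Then 103 x² + x − 2.489 = 0, giving x = 0.151 V (positive root), so V_SG = 0.652 V.
I_D = (V_DD − V_SG)/R = (2.99 − 0.652) / 45.7 = 0.0512 mA.

I_D = 0.0512 mA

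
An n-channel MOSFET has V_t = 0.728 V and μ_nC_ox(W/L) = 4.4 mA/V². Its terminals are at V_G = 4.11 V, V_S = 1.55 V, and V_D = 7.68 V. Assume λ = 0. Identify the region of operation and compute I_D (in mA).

V_GS = V_G − V_S = 4.11 − 1.55 = 2.56 V; V_DS = V_D − V_S = 7.68 − 1.55 = 6.13 V.
V_ov = V_GS − V_t = 2.56 − 0.728 = 1.83 V.
Since V_DS = 6.13 V ≥ V_ov = 1.83 V, the device is in saturation.
I_D = ½ k_n V_ov² = 0.5 × 4.4 × 1.83² = 7.38 mA.

Saturation; I_D = 7.38 mA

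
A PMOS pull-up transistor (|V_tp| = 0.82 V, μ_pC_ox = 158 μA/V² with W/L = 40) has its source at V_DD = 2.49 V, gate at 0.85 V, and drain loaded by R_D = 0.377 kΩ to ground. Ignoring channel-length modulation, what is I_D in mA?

I_D = 2.12 mA

V_SG = V_DD − V_G = 2.49 − 0.85 = 1.64 V, so V_ov = 1.64 − 0.82 = 0.82 V.
k_p = μ_pC_ox · (W/L) = 6.32 mA/V².
Assume saturation: I_D = ½ k_p V_ov² = 0.5 × 6.32 × 0.82² = 2.12 mA, giving V_SD = V_DD − I_D R_D = 2.49 − 2.12 × 0.377 = 1.69 V.
V_SD = 1.69 V ≥ V_ov = 0.82 V, confirming saturation.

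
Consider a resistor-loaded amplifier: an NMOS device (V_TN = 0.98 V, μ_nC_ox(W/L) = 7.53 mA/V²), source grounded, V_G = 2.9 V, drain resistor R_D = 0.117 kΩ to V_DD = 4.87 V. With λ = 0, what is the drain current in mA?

I_D = 13.9 mA

V_GS = V_G = 2.9 V, so V_ov = 2.9 − 0.98 = 1.92 V.
Assume saturation: I_D = ½ k_n V_ov² = 0.5 × 7.53 × 1.92² = 13.9 mA, giving V_DS = V_DD − I_D R_D = 4.87 − 13.9 × 0.117 = 3.25 V.
V_DS = 3.25 V ≥ V_ov = 1.92 V, confirming saturation.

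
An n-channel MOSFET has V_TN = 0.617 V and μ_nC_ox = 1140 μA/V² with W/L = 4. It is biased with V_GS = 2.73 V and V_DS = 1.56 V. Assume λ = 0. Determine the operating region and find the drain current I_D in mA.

Triode; I_D = 9.48 mA

k_n = μ_nC_ox · (W/L) = 4.56 mA/V².
V_ov = V_GS − V_TN = 2.73 − 0.617 = 2.11 V.
Since V_DS = 1.56 V < V_ov = 2.11 V, the device is in the triode region.
I_D = k_n [V_ov · V_DS − ½ V_DS²] = 4.56 × [2.11 × 1.56 − 0.5 × 1.56²] = 9.48 mA.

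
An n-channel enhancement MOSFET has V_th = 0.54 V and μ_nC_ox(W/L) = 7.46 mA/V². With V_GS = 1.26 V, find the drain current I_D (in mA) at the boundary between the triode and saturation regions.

I_D = 1.93 mA

At the boundary V_DS = V_ov = V_GS − V_th = 1.26 − 0.54 = 0.72 V.
I_D = ½ k_n V_ov² = 0.5 × 7.46 × 0.72² = 1.93 mA.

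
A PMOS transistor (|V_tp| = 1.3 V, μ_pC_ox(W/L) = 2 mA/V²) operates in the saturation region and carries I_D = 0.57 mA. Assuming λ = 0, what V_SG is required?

In saturation I_D = ½ k_p (V_SG − |V_tp|)², so V_SG − |V_tp| = √(2 I_D / k_p) = √(2 × 0.57 / 2) = 0.755 V.
V_SG = 1.3 + 0.755 = 2.05 V.

V_SG = 2.05 V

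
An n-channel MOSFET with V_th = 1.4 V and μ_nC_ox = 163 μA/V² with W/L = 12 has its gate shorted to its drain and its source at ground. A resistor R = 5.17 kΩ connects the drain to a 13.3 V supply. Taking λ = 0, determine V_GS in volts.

With gate tied to drain, V_GS = V_DS ≥ V_GS − V_th, so the device is in saturation.
k_n = μ_nC_ox · (W/L) = 1.956 mA/V².
KCL at the drain: ½ k_n (V_GS − V_th)² = (V_DD − V_GS)/R.
Let x = V_GS − 1.4. Then 5.06 x² + x − 11.9 = 0, giving x = 1.44 V (positive root), so V_GS = 2.84 V.
I_D = (V_DD − V_GS)/R = (13.3 − 2.84) / 5.17 = 2.02 mA.

V_GS = 2.84 V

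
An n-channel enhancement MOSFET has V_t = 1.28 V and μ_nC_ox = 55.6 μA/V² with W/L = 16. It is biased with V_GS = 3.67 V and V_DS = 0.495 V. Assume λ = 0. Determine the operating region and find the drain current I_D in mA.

Triode; I_D = 0.943 mA

k_n = μ_nC_ox · (W/L) = 0.8896 mA/V².
V_ov = V_GS − V_t = 3.67 − 1.28 = 2.39 V.
Since V_DS = 0.495 V < V_ov = 2.39 V, the device is in the triode region.
I_D = k_n [V_ov · V_DS − ½ V_DS²] = 0.8896 × [2.39 × 0.495 − 0.5 × 0.495²] = 0.943 mA.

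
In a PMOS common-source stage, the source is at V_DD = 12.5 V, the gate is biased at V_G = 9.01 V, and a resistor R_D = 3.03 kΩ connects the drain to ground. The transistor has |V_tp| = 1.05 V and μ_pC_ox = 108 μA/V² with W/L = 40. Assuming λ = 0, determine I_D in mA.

V_SG = V_DD − V_G = 12.5 − 9.01 = 3.49 V, so V_ov = 3.49 − 1.05 = 2.44 V.
k_p = μ_pC_ox · (W/L) = 4.32 mA/V².
Assume saturation: I_D = ½ k_p V_ov² = 0.5 × 4.32 × 2.44² = 12.9 mA, giving V_SD = V_DD − I_D R_D = 12.5 − 12.9 × 3.03 = -26.5 V.
But -26.5 V < V_ov = 2.44 V, so the device is actually in triode.
In triode I_D = k_p[V_ov V_SD − ½ V_SD²] and I_D = (V_DD − V_SD)/R_D. Equating: 6.54 V_SD² − 32.94 V_SD + 12.5 = 0, giving V_SD = 0.413 V (the root below V_ov).
I_D = (12.5 − 0.413) / 3.03 = 3.99 mA.

I_D = 3.99 mA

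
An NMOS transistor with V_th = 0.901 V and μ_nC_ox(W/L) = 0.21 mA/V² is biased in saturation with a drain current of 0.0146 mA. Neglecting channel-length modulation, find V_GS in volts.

In saturation I_D = ½ k_n (V_GS − V_th)², so V_GS − V_th = √(2 I_D / k_n) = √(2 × 0.0146 / 0.21) = 0.373 V.
V_GS = 0.901 + 0.373 = 1.27 V.

V_GS = 1.27 V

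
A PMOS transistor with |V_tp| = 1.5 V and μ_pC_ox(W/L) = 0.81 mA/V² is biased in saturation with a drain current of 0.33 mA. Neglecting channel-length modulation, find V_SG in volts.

V_SG = 2.40 V

In saturation I_D = ½ k_p (V_SG − |V_tp|)², so V_SG − |V_tp| = √(2 I_D / k_p) = √(2 × 0.33 / 0.81) = 0.903 V.
V_SG = 1.5 + 0.903 = 2.4 V.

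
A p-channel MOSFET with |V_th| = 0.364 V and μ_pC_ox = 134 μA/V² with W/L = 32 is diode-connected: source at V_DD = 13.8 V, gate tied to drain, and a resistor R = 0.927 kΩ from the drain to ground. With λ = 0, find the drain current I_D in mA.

With gate tied to drain, V_SG = V_SD ≥ V_SG − |V_th|, so the device is in saturation.
k_p = μ_pC_ox · (W/L) = 4.288 mA/V².
KCL at the drain: ½ k_p (V_SG − |V_th|)² = (V_DD − V_SG)/R.
Let x = V_SG − 0.364. Then 1.99 x² + x − 13.44 = 0, giving x = 2.36 V (positive root), so V_SG = 2.72 V.
I_D = (V_DD − V_SG)/R = (13.8 − 2.72) / 0.927 = 11.9 mA.

I_D = 11.9 mA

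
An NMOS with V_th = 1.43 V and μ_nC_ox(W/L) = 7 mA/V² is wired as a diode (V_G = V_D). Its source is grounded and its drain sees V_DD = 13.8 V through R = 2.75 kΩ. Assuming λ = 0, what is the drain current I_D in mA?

I_D = 4.10 mA

With gate tied to drain, V_GS = V_DS ≥ V_GS − V_th, so the device is in saturation.
KCL at the drain: ½ k_n (V_GS − V_th)² = (V_DD − V_GS)/R.
Let x = V_GS − 1.43. Then 9.62 x² + x − 12.37 = 0, giving x = 1.08 V (positive root), so V_GS = 2.51 V.
I_D = (V_DD − V_GS)/R = (13.8 − 2.51) / 2.75 = 4.1 mA.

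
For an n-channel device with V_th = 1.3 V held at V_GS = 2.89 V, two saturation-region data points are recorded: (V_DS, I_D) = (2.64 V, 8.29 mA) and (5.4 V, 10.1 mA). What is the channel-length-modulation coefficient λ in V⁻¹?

With V_GS fixed, I_D ∝ (1 + λ V_DS) in saturation, so I_D2/I_D1 = (1 + λ V_DS2)/(1 + λ V_DS1).
10.1/8.29 = 1.218 = (1 + 5.4 λ)/(1 + 2.64 λ).
Solving: λ (I_D1 V_DS2 − I_D2 V_DS1) = I_D2 − I_D1, so λ = (10.1 − 8.29) / (8.29 × 5.4 − 10.1 × 2.64) = 1.81 / 18.1 = 0.1 V⁻¹.

λ = 0.100 V⁻¹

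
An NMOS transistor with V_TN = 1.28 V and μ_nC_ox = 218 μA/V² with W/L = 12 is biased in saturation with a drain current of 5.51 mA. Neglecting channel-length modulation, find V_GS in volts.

V_GS = 3.33 V

k_n = μ_nC_ox · (W/L) = 2.616 mA/V².
In saturation I_D = ½ k_n (V_GS − V_TN)², so V_GS − V_TN = √(2 I_D / k_n) = √(2 × 5.51 / 2.616) = 2.05 V.
V_GS = 1.28 + 2.05 = 3.33 V.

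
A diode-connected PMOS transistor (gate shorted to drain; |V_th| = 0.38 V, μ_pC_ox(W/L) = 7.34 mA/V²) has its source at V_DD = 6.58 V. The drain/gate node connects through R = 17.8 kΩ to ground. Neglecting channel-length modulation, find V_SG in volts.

With gate tied to drain, V_SG = V_SD ≥ V_SG − |V_th|, so the device is in saturation.
KCL at the drain: ½ k_p (V_SG − |V_th|)² = (V_DD − V_SG)/R.
Let x = V_SG − 0.38. Then 65.3 x² + x − 6.2 = 0, giving x = 0.301 V (positive root), so V_SG = 0.681 V.
I_D = (V_DD − V_SG)/R = (6.58 − 0.681) / 17.8 = 0.331 mA.

V_SG = 0.681 V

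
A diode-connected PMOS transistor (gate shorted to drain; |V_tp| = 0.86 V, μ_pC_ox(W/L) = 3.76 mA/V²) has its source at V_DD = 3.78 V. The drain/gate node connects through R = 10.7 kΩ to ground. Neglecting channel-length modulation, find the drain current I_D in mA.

With gate tied to drain, V_SG = V_SD ≥ V_SG − |V_tp|, so the device is in saturation.
KCL at the drain: ½ k_p (V_SG − |V_tp|)² = (V_DD − V_SG)/R.
Let x = V_SG − 0.86. Then 20.1 x² + x − 2.92 = 0, giving x = 0.357 V (positive root), so V_SG = 1.22 V.
I_D = (V_DD − V_SG)/R = (3.78 − 1.22) / 10.7 = 0.24 mA.

I_D = 0.240 mA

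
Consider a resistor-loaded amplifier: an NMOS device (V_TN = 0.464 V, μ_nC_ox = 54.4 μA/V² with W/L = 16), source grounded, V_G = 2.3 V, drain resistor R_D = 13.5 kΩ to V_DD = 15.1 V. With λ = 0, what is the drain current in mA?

V_GS = V_G = 2.3 V, so V_ov = 2.3 − 0.464 = 1.84 V.
k_n = μ_nC_ox · (W/L) = 0.8704 mA/V².
Assume saturation: I_D = ½ k_n V_ov² = 0.5 × 0.8704 × 1.84² = 1.47 mA, giving V_DS = V_DD − I_D R_D = 15.1 − 1.47 × 13.5 = -4.7 V.
But -4.7 V < V_ov = 1.84 V, so the device is actually in triode.
In triode I_D = k_n[V_ov V_DS − ½ V_DS²] and I_D = (V_DD − V_DS)/R_D. Equating: 5.88 V_DS² − 22.57 V_DS + 15.1 = 0, giving V_DS = 0.863 V (the root below V_ov).
I_D = (15.1 − 0.863) / 13.5 = 1.05 mA.

I_D = 1.05 mA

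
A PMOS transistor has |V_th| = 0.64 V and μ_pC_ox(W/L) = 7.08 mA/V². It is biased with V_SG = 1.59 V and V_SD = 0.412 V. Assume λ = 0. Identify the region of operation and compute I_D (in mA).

Triode; I_D = 2.17 mA

V_ov = V_SG − |V_th| = 1.59 − 0.64 = 0.95 V.
Since V_SD = 0.412 V < V_ov = 0.95 V, the device is in the triode region.
I_D = k_p [V_ov · V_SD − ½ V_SD²] = 7.08 × [0.95 × 0.412 − 0.5 × 0.412²] = 2.17 mA.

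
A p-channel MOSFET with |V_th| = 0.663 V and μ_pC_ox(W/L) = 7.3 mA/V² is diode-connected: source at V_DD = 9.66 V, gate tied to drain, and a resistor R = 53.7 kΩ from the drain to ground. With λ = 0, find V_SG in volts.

V_SG = 0.875 V

With gate tied to drain, V_SG = V_SD ≥ V_SG − |V_th|, so the device is in saturation.
KCL at the drain: ½ k_p (V_SG − |V_th|)² = (V_DD − V_SG)/R.
Let x = V_SG − 0.663. Then 196 x² + x − 8.997 = 0, giving x = 0.212 V (positive root), so V_SG = 0.875 V.
I_D = (V_DD − V_SG)/R = (9.66 − 0.875) / 53.7 = 0.164 mA.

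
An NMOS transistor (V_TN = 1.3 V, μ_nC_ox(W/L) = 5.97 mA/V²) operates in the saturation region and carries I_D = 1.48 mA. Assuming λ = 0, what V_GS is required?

V_GS = 2.00 V

In saturation I_D = ½ k_n (V_GS − V_TN)², so V_GS − V_TN = √(2 I_D / k_n) = √(2 × 1.48 / 5.97) = 0.704 V.
V_GS = 1.3 + 0.704 = 2 V.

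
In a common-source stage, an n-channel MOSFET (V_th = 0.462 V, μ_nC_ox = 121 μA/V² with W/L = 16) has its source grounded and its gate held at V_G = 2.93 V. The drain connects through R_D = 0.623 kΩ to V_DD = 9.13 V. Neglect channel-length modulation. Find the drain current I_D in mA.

V_GS = V_G = 2.93 V, so V_ov = 2.93 − 0.462 = 2.47 V.
k_n = μ_nC_ox · (W/L) = 1.936 mA/V².
Assume saturation: I_D = ½ k_n V_ov² = 0.5 × 1.936 × 2.47² = 5.9 mA, giving V_DS = V_DD − I_D R_D = 9.13 − 5.9 × 0.623 = 5.46 V.
V_DS = 5.46 V ≥ V_ov = 2.47 V, confirming saturation.

I_D = 5.90 mA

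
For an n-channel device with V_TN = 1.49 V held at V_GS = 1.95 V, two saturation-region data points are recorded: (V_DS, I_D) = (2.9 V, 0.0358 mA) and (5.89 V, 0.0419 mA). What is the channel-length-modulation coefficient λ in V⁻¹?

λ = 0.0683 V⁻¹

With V_GS fixed, I_D ∝ (1 + λ V_DS) in saturation, so I_D2/I_D1 = (1 + λ V_DS2)/(1 + λ V_DS1).
0.0419/0.0358 = 1.17 = (1 + 5.89 λ)/(1 + 2.9 λ).
Solving: λ (I_D1 V_DS2 − I_D2 V_DS1) = I_D2 − I_D1, so λ = (0.0419 − 0.0358) / (0.0358 × 5.89 − 0.0419 × 2.9) = 0.0061 / 0.0894 = 0.0683 V⁻¹.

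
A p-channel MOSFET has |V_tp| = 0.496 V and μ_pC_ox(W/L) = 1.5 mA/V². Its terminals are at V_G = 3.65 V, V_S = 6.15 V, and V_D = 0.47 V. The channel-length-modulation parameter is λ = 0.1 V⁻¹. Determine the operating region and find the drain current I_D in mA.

V_SG = V_S − V_G = 6.15 − 3.65 = 2.5 V; V_SD = V_S − V_D = 6.15 − 0.47 = 5.68 V.
V_ov = V_SG − |V_tp| = 2.5 − 0.496 = 2 V.
Since V_SD = 5.68 V ≥ V_ov = 2 V, the device is in saturation.
I_D = ½ k_p V_ov² (1 + λ V_SD) = 0.5 × 1.5 × 2² × (1 + 0.1 × 5.68) = 4.72 mA.

Saturation; I_D = 4.72 mA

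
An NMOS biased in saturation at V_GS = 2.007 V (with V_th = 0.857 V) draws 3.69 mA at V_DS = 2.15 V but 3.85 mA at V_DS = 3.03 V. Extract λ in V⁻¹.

With V_GS fixed, I_D ∝ (1 + λ V_DS) in saturation, so I_D2/I_D1 = (1 + λ V_DS2)/(1 + λ V_DS1).
3.85/3.69 = 1.043 = (1 + 3.03 λ)/(1 + 2.15 λ).
Solving: λ (I_D1 V_DS2 − I_D2 V_DS1) = I_D2 − I_D1, so λ = (3.85 − 3.69) / (3.69 × 3.03 − 3.85 × 2.15) = 0.16 / 2.9 = 0.0551 V⁻¹.

λ = 0.0551 V⁻¹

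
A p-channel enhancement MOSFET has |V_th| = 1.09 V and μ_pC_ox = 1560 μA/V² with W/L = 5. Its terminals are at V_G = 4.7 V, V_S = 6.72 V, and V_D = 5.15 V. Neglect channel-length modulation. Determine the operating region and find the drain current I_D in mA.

Saturation; I_D = 3.37 mA

V_SG = V_S − V_G = 6.72 − 4.7 = 2.02 V; V_SD = V_S − V_D = 6.72 − 5.15 = 1.57 V.
k_p = μ_pC_ox · (W/L) = 7.8 mA/V².
V_ov = V_SG − |V_th| = 2.02 − 1.09 = 0.93 V.
Since V_SD = 1.57 V ≥ V_ov = 0.93 V, the device is in saturation.
I_D = ½ k_p V_ov² = 0.5 × 7.8 × 0.93² = 3.37 mA.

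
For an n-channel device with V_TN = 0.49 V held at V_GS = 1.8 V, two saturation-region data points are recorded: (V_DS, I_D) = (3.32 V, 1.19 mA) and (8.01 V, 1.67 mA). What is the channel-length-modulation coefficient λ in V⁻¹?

λ = 0.120 V⁻¹

With V_GS fixed, I_D ∝ (1 + λ V_DS) in saturation, so I_D2/I_D1 = (1 + λ V_DS2)/(1 + λ V_DS1).
1.67/1.19 = 1.403 = (1 + 8.01 λ)/(1 + 3.32 λ).
Solving: λ (I_D1 V_DS2 − I_D2 V_DS1) = I_D2 − I_D1, so λ = (1.67 − 1.19) / (1.19 × 8.01 − 1.67 × 3.32) = 0.48 / 3.99 = 0.12 V⁻¹.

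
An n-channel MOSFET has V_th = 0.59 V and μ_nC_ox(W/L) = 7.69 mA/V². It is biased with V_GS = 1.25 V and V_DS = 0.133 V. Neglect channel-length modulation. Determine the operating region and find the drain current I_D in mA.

V_ov = V_GS − V_th = 1.25 − 0.59 = 0.66 V.
Since V_DS = 0.133 V < V_ov = 0.66 V, the device is in the triode region.
I_D = k_n [V_ov · V_DS − ½ V_DS²] = 7.69 × [0.66 × 0.133 − 0.5 × 0.133²] = 0.607 mA.

Triode; I_D = 0.607 mA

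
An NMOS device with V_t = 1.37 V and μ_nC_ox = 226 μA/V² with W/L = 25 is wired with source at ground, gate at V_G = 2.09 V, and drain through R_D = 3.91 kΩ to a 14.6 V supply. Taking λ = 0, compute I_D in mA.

I_D = 1.46 mA

V_GS = V_G = 2.09 V, so V_ov = 2.09 − 1.37 = 0.72 V.
k_n = μ_nC_ox · (W/L) = 5.65 mA/V².
Assume saturation: I_D = ½ k_n V_ov² = 0.5 × 5.65 × 0.72² = 1.46 mA, giving V_DS = V_DD − I_D R_D = 14.6 − 1.46 × 3.91 = 8.87 V.
V_DS = 8.87 V ≥ V_ov = 0.72 V, confirming saturation.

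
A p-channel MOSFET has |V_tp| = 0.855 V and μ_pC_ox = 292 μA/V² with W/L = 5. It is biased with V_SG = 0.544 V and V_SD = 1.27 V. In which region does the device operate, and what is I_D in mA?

V_SG = 0.544 V < |V_tp| = 0.855 V, so the transistor is in cutoff.

Cutoff; I_D = 0 mA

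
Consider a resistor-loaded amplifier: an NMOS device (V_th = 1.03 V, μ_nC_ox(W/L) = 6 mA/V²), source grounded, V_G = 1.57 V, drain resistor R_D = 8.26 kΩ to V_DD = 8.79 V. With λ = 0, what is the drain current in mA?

I_D = 0.875 mA

V_GS = V_G = 1.57 V, so V_ov = 1.57 − 1.03 = 0.54 V.
Assume saturation: I_D = ½ k_n V_ov² = 0.5 × 6 × 0.54² = 0.875 mA, giving V_DS = V_DD − I_D R_D = 8.79 − 0.875 × 8.26 = 1.56 V.
V_DS = 1.56 V ≥ V_ov = 0.54 V, confirming saturation.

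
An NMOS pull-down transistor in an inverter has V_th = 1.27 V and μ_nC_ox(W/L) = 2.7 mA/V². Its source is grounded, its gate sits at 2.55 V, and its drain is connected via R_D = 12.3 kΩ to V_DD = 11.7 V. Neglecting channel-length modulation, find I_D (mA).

V_GS = V_G = 2.55 V, so V_ov = 2.55 − 1.27 = 1.28 V.
Assume saturation: I_D = ½ k_n V_ov² = 0.5 × 2.7 × 1.28² = 2.21 mA, giving V_DS = V_DD − I_D R_D = 11.7 − 2.21 × 12.3 = -15.5 V.
But -15.5 V < V_ov = 1.28 V, so the device is actually in triode.
In triode I_D = k_n[V_ov V_DS − ½ V_DS²] and I_D = (V_DD − V_DS)/R_D. Equating: 16.6 V_DS² − 43.51 V_DS + 11.7 = 0, giving V_DS = 0.304 V (the root below V_ov).
I_D = (11.7 − 0.304) / 12.3 = 0.926 mA.

I_D = 0.926 mA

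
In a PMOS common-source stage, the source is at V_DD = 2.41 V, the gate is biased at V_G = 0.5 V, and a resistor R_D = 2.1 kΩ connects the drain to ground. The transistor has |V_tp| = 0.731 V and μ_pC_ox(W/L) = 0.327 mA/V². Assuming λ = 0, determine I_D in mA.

I_D = 0.227 mA

V_SG = V_DD − V_G = 2.41 − 0.5 = 1.91 V, so V_ov = 1.91 − 0.731 = 1.18 V.
Assume saturation: I_D = ½ k_p V_ov² = 0.5 × 0.327 × 1.18² = 0.227 mA, giving V_SD = V_DD − I_D R_D = 2.41 − 0.227 × 2.1 = 1.93 V.
V_SD = 1.93 V ≥ V_ov = 1.18 V, confirming saturation.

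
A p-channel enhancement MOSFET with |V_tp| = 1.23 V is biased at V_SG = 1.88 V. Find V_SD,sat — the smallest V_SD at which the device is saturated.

The boundary between triode and saturation is V_SD = V_SG − |V_tp| = V_ov.
V_ov = 1.88 − 1.23 = 0.65 V.

V_SD,sat = 0.650 V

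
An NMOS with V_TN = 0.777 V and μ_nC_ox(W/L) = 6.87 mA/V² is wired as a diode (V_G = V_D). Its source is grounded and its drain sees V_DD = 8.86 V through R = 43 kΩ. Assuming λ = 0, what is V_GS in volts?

V_GS = 1.01 V

With gate tied to drain, V_GS = V_DS ≥ V_GS − V_TN, so the device is in saturation.
KCL at the drain: ½ k_n (V_GS − V_TN)² = (V_DD − V_GS)/R.
Let x = V_GS − 0.777. Then 148 x² + x − 8.083 = 0, giving x = 0.231 V (positive root), so V_GS = 1.01 V.
I_D = (V_DD − V_GS)/R = (8.86 − 1.01) / 43 = 0.183 mA.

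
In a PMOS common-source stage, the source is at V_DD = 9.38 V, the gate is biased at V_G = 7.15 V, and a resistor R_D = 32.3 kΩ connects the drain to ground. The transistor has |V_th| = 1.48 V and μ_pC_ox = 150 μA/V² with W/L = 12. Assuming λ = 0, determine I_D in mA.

I_D = 0.283 mA

V_SG = V_DD − V_G = 9.38 − 7.15 = 2.23 V, so V_ov = 2.23 − 1.48 = 0.75 V.
k_p = μ_pC_ox · (W/L) = 1.8 mA/V².
Assume saturation: I_D = ½ k_p V_ov² = 0.5 × 1.8 × 0.75² = 0.506 mA, giving V_SD = V_DD − I_D R_D = 9.38 − 0.506 × 32.3 = -6.97 V.
But -6.97 V < V_ov = 0.75 V, so the device is actually in triode.
In triode I_D = k_p[V_ov V_SD − ½ V_SD²] and I_D = (V_DD − V_SD)/R_D. Equating: 29.1 V_SD² − 44.61 V_SD + 9.38 = 0, giving V_SD = 0.252 V (the root below V_ov).
I_D = (9.38 − 0.252) / 32.3 = 0.283 mA.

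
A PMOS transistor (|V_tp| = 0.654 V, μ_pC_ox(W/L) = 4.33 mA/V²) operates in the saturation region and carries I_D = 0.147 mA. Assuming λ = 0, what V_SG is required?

In saturation I_D = ½ k_p (V_SG − |V_tp|)², so V_SG − |V_tp| = √(2 I_D / k_p) = √(2 × 0.147 / 4.33) = 0.261 V.
V_SG = 0.654 + 0.261 = 0.915 V.

V_SG = 0.915 V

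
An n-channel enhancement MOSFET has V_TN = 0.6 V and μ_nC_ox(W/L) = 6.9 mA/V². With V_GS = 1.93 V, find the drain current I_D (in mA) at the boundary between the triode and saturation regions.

I_D = 6.10 mA

At the boundary V_DS = V_ov = V_GS − V_TN = 1.93 − 0.6 = 1.33 V.
I_D = ½ k_n V_ov² = 0.5 × 6.9 × 1.33² = 6.1 mA.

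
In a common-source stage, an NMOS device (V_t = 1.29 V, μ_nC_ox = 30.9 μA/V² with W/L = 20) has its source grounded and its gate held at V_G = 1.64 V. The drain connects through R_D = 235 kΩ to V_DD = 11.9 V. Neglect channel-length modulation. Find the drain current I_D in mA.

I_D = 0.0379 mA

V_GS = V_G = 1.64 V, so V_ov = 1.64 − 1.29 = 0.35 V.
k_n = μ_nC_ox · (W/L) = 0.618 mA/V².
Assume saturation: I_D = ½ k_n V_ov² = 0.5 × 0.618 × 0.35² = 0.0379 mA, giving V_DS = V_DD − I_D R_D = 11.9 − 0.0379 × 235 = 3 V.
V_DS = 3 V ≥ V_ov = 0.35 V, confirming saturation.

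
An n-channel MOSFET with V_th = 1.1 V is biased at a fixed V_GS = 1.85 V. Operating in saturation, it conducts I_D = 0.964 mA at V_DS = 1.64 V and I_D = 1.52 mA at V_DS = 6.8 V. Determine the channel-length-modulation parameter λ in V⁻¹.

With V_GS fixed, I_D ∝ (1 + λ V_DS) in saturation, so I_D2/I_D1 = (1 + λ V_DS2)/(1 + λ V_DS1).
1.52/0.964 = 1.577 = (1 + 6.8 λ)/(1 + 1.64 λ).
Solving: λ (I_D1 V_DS2 − I_D2 V_DS1) = I_D2 − I_D1, so λ = (1.52 − 0.964) / (0.964 × 6.8 − 1.52 × 1.64) = 0.556 / 4.06 = 0.137 V⁻¹.

λ = 0.137 V⁻¹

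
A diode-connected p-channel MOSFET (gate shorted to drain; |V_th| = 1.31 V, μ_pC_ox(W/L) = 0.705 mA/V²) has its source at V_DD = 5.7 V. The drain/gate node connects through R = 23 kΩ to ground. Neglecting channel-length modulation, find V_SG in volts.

V_SG = 1.99 V

With gate tied to drain, V_SG = V_SD ≥ V_SG − |V_th|, so the device is in saturation.
KCL at the drain: ½ k_p (V_SG − |V_th|)² = (V_DD − V_SG)/R.
Let x = V_SG − 1.31. Then 8.11 x² + x − 4.39 = 0, giving x = 0.677 V (positive root), so V_SG = 1.99 V.
I_D = (V_DD − V_SG)/R = (5.7 − 1.99) / 23 = 0.161 mA.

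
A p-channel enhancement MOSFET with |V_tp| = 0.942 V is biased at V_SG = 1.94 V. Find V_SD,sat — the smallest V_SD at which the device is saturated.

V_SD,sat = 0.998 V

The boundary between triode and saturation is V_SD = V_SG − |V_tp| = V_ov.
V_ov = 1.94 − 0.942 = 0.998 V.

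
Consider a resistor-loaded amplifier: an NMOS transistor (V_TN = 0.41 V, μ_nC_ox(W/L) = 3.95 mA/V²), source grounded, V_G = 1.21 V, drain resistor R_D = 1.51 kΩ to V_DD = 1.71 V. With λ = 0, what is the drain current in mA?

I_D = 0.891 mA

V_GS = V_G = 1.21 V, so V_ov = 1.21 − 0.41 = 0.8 V.
Assume saturation: I_D = ½ k_n V_ov² = 0.5 × 3.95 × 0.8² = 1.26 mA, giving V_DS = V_DD − I_D R_D = 1.71 − 1.26 × 1.51 = -0.199 V.
But -0.199 V < V_ov = 0.8 V, so the device is actually in triode.
In triode I_D = k_n[V_ov V_DS − ½ V_DS²] and I_D = (V_DD − V_DS)/R_D. Equating: 2.98 V_DS² − 5.772 V_DS + 1.71 = 0, giving V_DS = 0.365 V (the root below V_ov).
I_D = (1.71 − 0.365) / 1.51 = 0.891 mA.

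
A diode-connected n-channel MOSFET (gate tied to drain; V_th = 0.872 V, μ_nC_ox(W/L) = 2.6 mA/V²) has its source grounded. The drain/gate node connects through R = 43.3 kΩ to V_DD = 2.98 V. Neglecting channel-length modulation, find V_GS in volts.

With gate tied to drain, V_GS = V_DS ≥ V_GS − V_th, so the device is in saturation.
KCL at the drain: ½ k_n (V_GS − V_th)² = (V_DD − V_GS)/R.
Let x = V_GS − 0.872. Then 56.3 x² + x − 2.108 = 0, giving x = 0.185 V (positive root), so V_GS = 1.06 V.
I_D = (V_DD − V_GS)/R = (2.98 − 1.06) / 43.3 = 0.0444 mA.

V_GS = 1.06 V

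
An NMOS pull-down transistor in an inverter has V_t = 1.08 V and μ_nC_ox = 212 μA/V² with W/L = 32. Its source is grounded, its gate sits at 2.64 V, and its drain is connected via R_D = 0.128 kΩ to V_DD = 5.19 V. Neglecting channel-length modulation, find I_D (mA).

I_D = 8.25 mA

V_GS = V_G = 2.64 V, so V_ov = 2.64 − 1.08 = 1.56 V.
k_n = μ_nC_ox · (W/L) = 6.784 mA/V².
Assume saturation: I_D = ½ k_n V_ov² = 0.5 × 6.784 × 1.56² = 8.25 mA, giving V_DS = V_DD − I_D R_D = 5.19 − 8.25 × 0.128 = 4.13 V.
V_DS = 4.13 V ≥ V_ov = 1.56 V, confirming saturation.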